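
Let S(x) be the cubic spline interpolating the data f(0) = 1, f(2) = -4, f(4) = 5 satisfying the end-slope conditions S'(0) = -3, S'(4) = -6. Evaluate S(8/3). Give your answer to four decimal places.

0.3333

With M_i denoting the second derivative at x_i, h_i = 2, 2, and Δ_i = (y_(i+1) − y_i)/h_i = -5/2, 9/2:
  2·M_0 + 8·M_1 + 2·M_2 = 6(Δ_1 - Δ_0) = 42
Clamped end conditions give two more equations: 2h_0·M_0 + h_0·M_1 = 6(Δ_0 - S'(0)) = 3 and h_1·M_1 + 2h_1·M_2 = 6(S'(4) - Δ_1) = -63.
Solving: M_0 = -21/4, M_1 = 12, M_2 = -87/4.
On [2, 4], S(x) = -4 + 15/4·(x - 2) + 6·(x - 2)² - 45/16·(x - 2)³.
With (x - 2) = 2/3: S(8/3) = 1/3.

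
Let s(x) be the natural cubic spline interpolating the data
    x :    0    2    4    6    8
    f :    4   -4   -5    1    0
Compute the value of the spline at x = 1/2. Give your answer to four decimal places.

Let σ_i = s''(x_i). Step sizes h_i = 2, 2, 2, 2; slopes of the chords Δ_i = (y_(i+1) - y_i)/h_i = -4, -1/2, 3, -1/2.
  2·σ_0 + 8·σ_1 + 2·σ_2 = 6(Δ_1 - Δ_0) = 21
  2·σ_1 + 8·σ_2 + 2·σ_3 = 6(Δ_2 - Δ_1) = 21
  2·σ_2 + 8·σ_3 + 2·σ_4 = 6(Δ_3 - Δ_2) = -21
Natural end conditions: σ_0 = σ_4 = 0.
Solving the tridiagonal system: σ_0 = 0, σ_1 = 15/8, σ_2 = 3, σ_3 = -27/8, σ_4 = 0.
On [0, 2], s(x) = 4 - 37/8·x + 0·x² + 5/32·x³.
With x = 1/2: s(1/2) = 437/256.

1.7070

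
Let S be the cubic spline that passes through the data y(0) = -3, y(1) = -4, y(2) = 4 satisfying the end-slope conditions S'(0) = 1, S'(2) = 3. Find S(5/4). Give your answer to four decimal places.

With M_i denoting the second derivative at x_i, h_i = 1, 1, and Δ_i = (y_(i+1) − y_i)/h_i = -1, 8:
  1·M_0 + 4·M_1 + 1·M_2 = 6(Δ_1 - Δ_0) = 54
Clamped end conditions give two more equations: 2h_0·M_0 + h_0·M_1 = 6(Δ_0 - S'(0)) = -12 and h_1·M_1 + 2h_1·M_2 = 6(S'(2) - Δ_1) = -30.
Solving: M_0 = -37/2, M_1 = 25, M_2 = -55/2.
On [1, 2], S(x) = -4 + 17/4·(x - 1) + 25/2·(x - 1)² - 35/4·(x - 1)³.
With (x - 1) = 1/4: S(5/4) = -587/256.

-2.2930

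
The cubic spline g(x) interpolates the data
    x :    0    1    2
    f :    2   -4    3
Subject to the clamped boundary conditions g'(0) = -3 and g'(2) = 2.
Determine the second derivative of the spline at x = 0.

With m_i denoting the second derivative at x_i, h_i = 1, 1, and Δ_i = (y_(i+1) − y_i)/h_i = -6, 7:
  1·m_0 + 4·m_1 + 1·m_2 = 6(Δ_1 - Δ_0) = 78
Clamped end conditions give two more equations: 2h_0·m_0 + h_0·m_1 = 6(Δ_0 - g'(0)) = -18 and h_1·m_1 + 2h_1·m_2 = 6(g'(2) - Δ_1) = -30.
Forward elimination and back-substitution give m_0 = -26, m_1 = 34, m_2 = -32.

-26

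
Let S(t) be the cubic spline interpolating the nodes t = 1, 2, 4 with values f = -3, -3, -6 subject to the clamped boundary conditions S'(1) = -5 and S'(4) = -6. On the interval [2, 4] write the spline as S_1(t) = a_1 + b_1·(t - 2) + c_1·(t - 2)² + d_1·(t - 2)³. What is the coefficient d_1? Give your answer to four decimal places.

-0.2708

Put σ_i = S'' at the i-th knot. Here h = (1, 2) and Δ = (0, -3/2), so the interior equations h_(i-1)·σ_(i-1) + 2(h_(i-1)+h_i)·σ_i + h_i·σ_(i+1) = 6(Δ_i − Δ_(i-1)) read
  1·σ_0 + 6·σ_1 + 2·σ_2 = 6(Δ_1 - Δ_0) = -9
Clamped end conditions give two more equations: 2h_0·σ_0 + h_0·σ_1 = 6(Δ_0 - S'(1)) = 30 and h_1·σ_1 + 2h_1·σ_2 = 6(S'(4) - Δ_1) = -27.
Solving the tridiagonal system: σ_0 = 97/6, σ_1 = -7/3, σ_2 = -67/12.
On [2, 4], with S_1(t) = a_1 + b_1·(t - 2) + c_1·(t - 2)² + d_1·(t - 2)³: c_1 = σ_1/2 = -7/6, d_1 = (σ_2 - σ_1)/(6h_1) = -13/48, b_1 = Δ_1 - h_1(2σ_1 + σ_2)/6 = 23/12.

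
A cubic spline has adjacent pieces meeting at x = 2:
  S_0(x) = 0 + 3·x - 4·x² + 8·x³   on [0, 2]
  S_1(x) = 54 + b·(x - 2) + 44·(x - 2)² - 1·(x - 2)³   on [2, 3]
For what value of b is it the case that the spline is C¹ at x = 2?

S_0'(x) = 3 - 8·x + 24·x², so S_0'(2) = 83. On the right, S_1'(2) = b, so b = 83.

83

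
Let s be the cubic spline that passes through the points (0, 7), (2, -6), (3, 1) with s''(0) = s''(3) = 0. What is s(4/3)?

With m_i denoting the second derivative at x_i, h_i = 2, 1, and Δ_i = (y_(i+1) − y_i)/h_i = -13/2, 7:
  2·m_0 + 6·m_1 + 1·m_2 = 6(Δ_1 - Δ_0) = 81
Natural end conditions: m_0 = m_2 = 0.
Solving: m_0 = 0, m_1 = 27/2, m_2 = 0.
On [0, 2], s(x) = 7 - 11·x + 0·x² + 9/8·x³.
With x = 4/3: s(4/3) = -5.

-5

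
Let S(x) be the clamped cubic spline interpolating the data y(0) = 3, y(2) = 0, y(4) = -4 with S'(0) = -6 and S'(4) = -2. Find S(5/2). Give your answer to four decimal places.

-0.6133

Put M_i = S'' at the i-th knot. Here h = (2, 2) and Δ = (-3/2, -2), so the interior equations h_(i-1)·M_(i-1) + 2(h_(i-1)+h_i)·M_i + h_i·M_(i+1) = 6(Δ_i − Δ_(i-1)) read
  2·M_0 + 8·M_1 + 2·M_2 = 6(Δ_1 - Δ_0) = -3
Clamped end conditions give two more equations: 2h_0·M_0 + h_0·M_1 = 6(Δ_0 - S'(0)) = 27 and h_1·M_1 + 2h_1·M_2 = 6(S'(4) - Δ_1) = 0.
Forward elimination and back-substitution give M_0 = 65/8, M_1 = -11/4, M_2 = 11/8.
On [2, 4], S(x) = 0 - 5/8·(x - 2) - 11/8·(x - 2)² + 11/32·(x - 2)³.
With (x - 2) = 1/2: S(5/2) = -157/256.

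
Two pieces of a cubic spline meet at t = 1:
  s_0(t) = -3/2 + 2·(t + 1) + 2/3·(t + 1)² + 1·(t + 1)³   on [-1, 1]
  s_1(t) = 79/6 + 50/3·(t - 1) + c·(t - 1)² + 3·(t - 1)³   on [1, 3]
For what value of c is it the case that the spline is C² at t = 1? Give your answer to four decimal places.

s_0''(t) = 4/3 + 6·(t + 1), so s_0''(1) = 40/3. On the right, s_1''(1) = 2c, so c = 20/3.

6.6667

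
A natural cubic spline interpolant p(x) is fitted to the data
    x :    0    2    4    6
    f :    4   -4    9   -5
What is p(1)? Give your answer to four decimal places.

-2.7750

With σ_i denoting the second derivative at x_i, h_i = 2, 2, 2, and Δ_i = (y_(i+1) − y_i)/h_i = -4, 13/2, -7:
  2·σ_0 + 8·σ_1 + 2·σ_2 = 6(Δ_1 - Δ_0) = 63
  2·σ_1 + 8·σ_2 + 2·σ_3 = 6(Δ_2 - Δ_1) = -81
Natural end conditions: σ_0 = σ_3 = 0.
Solving: σ_0 = 0, σ_1 = 111/10, σ_2 = -129/10, σ_3 = 0.
On [0, 2], p(x) = 4 - 77/10·x + 0·x² + 37/40·x³.
With x = 1: p(1) = -111/40.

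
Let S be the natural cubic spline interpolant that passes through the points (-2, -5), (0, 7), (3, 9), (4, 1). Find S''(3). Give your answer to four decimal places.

Write m_i for S''(x_i). With h_i = 2, 3, 1 and divided differences Δ_i = 6, 2/3, -8, the continuity of S' gives the tridiagonal system
  2·m_0 + 10·m_1 + 3·m_2 = 6(Δ_1 - Δ_0) = -32
  3·m_1 + 8·m_2 + 1·m_3 = 6(Δ_2 - Δ_1) = -52
Natural end conditions: m_0 = m_3 = 0.
Solving: m_0 = 0, m_1 = -100/71, m_2 = -424/71, m_3 = 0.

-5.9718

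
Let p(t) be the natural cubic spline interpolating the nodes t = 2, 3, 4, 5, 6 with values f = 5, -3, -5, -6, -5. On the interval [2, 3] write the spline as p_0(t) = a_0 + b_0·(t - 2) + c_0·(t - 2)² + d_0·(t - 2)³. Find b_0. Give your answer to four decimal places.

Let σ_i = p''(x_i). Step sizes h_i = 1, 1, 1, 1; slopes of the chords Δ_i = (y_(i+1) - y_i)/h_i = -8, -2, -1, 1.
  1·σ_0 + 4·σ_1 + 1·σ_2 = 6(Δ_1 - Δ_0) = 36
  1·σ_1 + 4·σ_2 + 1·σ_3 = 6(Δ_2 - Δ_1) = 6
  1·σ_2 + 4·σ_3 + 1·σ_4 = 6(Δ_3 - Δ_2) = 12
Natural end conditions: σ_0 = σ_4 = 0.
Solving: σ_0 = 0, σ_1 = 66/7, σ_2 = -12/7, σ_3 = 24/7, σ_4 = 0.
On [2, 3], with p_0(t) = a_0 + b_0·(t - 2) + c_0·(t - 2)² + d_0·(t - 2)³: c_0 = σ_0/2 = 0, d_0 = (σ_1 - σ_0)/(6h_0) = 11/7, b_0 = Δ_0 - h_0(2σ_0 + σ_1)/6 = -67/7.

-9.5714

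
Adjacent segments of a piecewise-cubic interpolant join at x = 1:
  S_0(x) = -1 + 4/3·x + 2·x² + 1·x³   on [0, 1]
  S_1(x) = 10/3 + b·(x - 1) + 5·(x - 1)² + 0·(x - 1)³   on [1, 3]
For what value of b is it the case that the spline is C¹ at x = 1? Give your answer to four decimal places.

8.3333

S_0'(x) = 4/3 + 4·x + 3·x², so S_0'(1) = 25/3. On the right, S_1'(1) = b, so b = 25/3.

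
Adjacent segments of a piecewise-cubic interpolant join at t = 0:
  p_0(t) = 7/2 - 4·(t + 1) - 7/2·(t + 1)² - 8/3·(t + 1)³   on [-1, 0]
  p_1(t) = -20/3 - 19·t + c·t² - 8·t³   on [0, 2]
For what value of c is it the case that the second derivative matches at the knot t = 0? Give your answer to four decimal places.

p_0''(t) = -7 - 16·(t + 1), so p_0''(0) = -23. On the right, p_1''(0) = 2c, so c = -23/2.

-11.5000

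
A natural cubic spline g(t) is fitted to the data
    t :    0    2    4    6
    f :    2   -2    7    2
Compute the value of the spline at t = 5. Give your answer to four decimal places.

Let M_i = g''(x_i). Step sizes h_i = 2, 2, 2; slopes of the chords Δ_i = (y_(i+1) - y_i)/h_i = -2, 9/2, -5/2.
  2·M_0 + 8·M_1 + 2·M_2 = 6(Δ_1 - Δ_0) = 39
  2·M_1 + 8·M_2 + 2·M_3 = 6(Δ_2 - Δ_1) = -42
Natural end conditions: M_0 = M_3 = 0.
Solving the tridiagonal system: M_0 = 0, M_1 = 33/5, M_2 = -69/10, M_3 = 0.
On [4, 6], g(t) = 7 + 21/10·(t - 4) - 69/20·(t - 4)² + 23/40·(t - 4)³.
With (t - 4) = 1: g(5) = 249/40.

6.2250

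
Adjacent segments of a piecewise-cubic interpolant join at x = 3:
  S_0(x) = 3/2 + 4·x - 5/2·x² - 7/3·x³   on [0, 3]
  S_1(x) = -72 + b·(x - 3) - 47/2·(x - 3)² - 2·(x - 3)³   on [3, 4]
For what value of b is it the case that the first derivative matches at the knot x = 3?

-74

S_0'(x) = 4 - 5·x - 7·x², so S_0'(3) = -74. On the right, S_1'(3) = b, so b = -74.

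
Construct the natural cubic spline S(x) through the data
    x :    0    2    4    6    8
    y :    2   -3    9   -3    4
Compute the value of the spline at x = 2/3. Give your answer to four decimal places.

-1.6243

Put σ_i = S'' at the i-th knot. Here h = (2, 2, 2, 2) and Δ = (-5/2, 6, -6, 7/2), so the interior equations h_(i-1)·σ_(i-1) + 2(h_(i-1)+h_i)·σ_i + h_i·σ_(i+1) = 6(Δ_i − Δ_(i-1)) read
  2·σ_0 + 8·σ_1 + 2·σ_2 = 6(Δ_1 - Δ_0) = 51
  2·σ_1 + 8·σ_2 + 2·σ_3 = 6(Δ_2 - Δ_1) = -72
  2·σ_2 + 8·σ_3 + 2·σ_4 = 6(Δ_3 - Δ_2) = 57
Natural end conditions: σ_0 = σ_4 = 0.
Forward elimination and back-substitution give σ_0 = 0, σ_1 = 555/56, σ_2 = -99/7, σ_3 = 597/56, σ_4 = 0.
On [0, 2], S(x) = 2 - 325/56·x + 0·x² + 185/224·x³.
With x = 2/3: S(2/3) = -307/189.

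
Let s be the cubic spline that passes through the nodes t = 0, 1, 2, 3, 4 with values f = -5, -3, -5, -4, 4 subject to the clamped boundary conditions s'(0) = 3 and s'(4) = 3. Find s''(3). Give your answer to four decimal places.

15.6429

Write σ_i for s''(x_i). With h_i = 1, 1, 1, 1 and divided differences Δ_i = 2, -2, 1, 8, the continuity of s' gives the tridiagonal system
  1·σ_0 + 4·σ_1 + 1·σ_2 = 6(Δ_1 - Δ_0) = -24
  1·σ_1 + 4·σ_2 + 1·σ_3 = 6(Δ_2 - Δ_1) = 18
  1·σ_2 + 4·σ_3 + 1·σ_4 = 6(Δ_3 - Δ_2) = 42
Clamped end conditions give two more equations: 2h_0·σ_0 + h_0·σ_1 = 6(Δ_0 - s'(0)) = -6 and h_3·σ_3 + 2h_3·σ_4 = 6(s'(4) - Δ_3) = -30.
Solving the tridiagonal system: σ_0 = 9/28, σ_1 = -93/14, σ_2 = 9/4, σ_3 = 219/14, σ_4 = -639/28.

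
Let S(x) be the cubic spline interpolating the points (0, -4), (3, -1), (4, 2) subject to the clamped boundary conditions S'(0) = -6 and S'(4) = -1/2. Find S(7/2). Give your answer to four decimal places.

1.1484

Write σ_i for S''(x_i). With h_i = 3, 1 and divided differences Δ_i = 1, 3, the continuity of S' gives the tridiagonal system
  3·σ_0 + 8·σ_1 + 1·σ_2 = 6(Δ_1 - Δ_0) = 12
Clamped end conditions give two more equations: 2h_0·σ_0 + h_0·σ_1 = 6(Δ_0 - S'(0)) = 42 and h_1·σ_1 + 2h_1·σ_2 = 6(S'(4) - Δ_1) = -21.
Solving: σ_0 = 55/8, σ_1 = 1/4, σ_2 = -85/8.
On [3, 4], S(x) = -1 + 75/16·(x - 3) + 1/8·(x - 3)² - 29/16·(x - 3)³.
With (x - 3) = 1/2: S(7/2) = 147/128.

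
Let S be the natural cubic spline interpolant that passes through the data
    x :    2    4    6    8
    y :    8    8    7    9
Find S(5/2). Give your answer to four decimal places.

Put M_i = S'' at the i-th knot. Here h = (2, 2, 2) and Δ = (0, -1/2, 1), so the interior equations h_(i-1)·M_(i-1) + 2(h_(i-1)+h_i)·M_i + h_i·M_(i+1) = 6(Δ_i − Δ_(i-1)) read
  2·M_0 + 8·M_1 + 2·M_2 = 6(Δ_1 - Δ_0) = -3
  2·M_1 + 8·M_2 + 2·M_3 = 6(Δ_2 - Δ_1) = 9
Natural end conditions: M_0 = M_3 = 0.
Solving: M_0 = 0, M_1 = -7/10, M_2 = 13/10, M_3 = 0.
On [2, 4], S(x) = 8 + 7/30·(x - 2) + 0·(x - 2)² - 7/120·(x - 2)³.
With (x - 2) = 1/2: S(5/2) = 519/64.

8.1094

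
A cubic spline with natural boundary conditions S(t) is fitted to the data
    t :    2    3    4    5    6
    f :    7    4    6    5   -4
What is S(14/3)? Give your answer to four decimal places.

Let σ_i = S''(x_i). Step sizes h_i = 1, 1, 1, 1; slopes of the chords Δ_i = (y_(i+1) - y_i)/h_i = -3, 2, -1, -9.
  1·σ_0 + 4·σ_1 + 1·σ_2 = 6(Δ_1 - Δ_0) = 30
  1·σ_1 + 4·σ_2 + 1·σ_3 = 6(Δ_2 - Δ_1) = -18
  1·σ_2 + 4·σ_3 + 1·σ_4 = 6(Δ_3 - Δ_2) = -48
Natural end conditions: σ_0 = σ_4 = 0.
Forward elimination and back-substitution give σ_0 = 0, σ_1 = 237/28, σ_2 = -27/7, σ_3 = -309/28, σ_4 = 0.
On [4, 5], S(t) = 6 + 17/8·(t - 4) - 27/14·(t - 4)² - 67/56·(t - 4)³.
With (t - 4) = 2/3: S(14/3) = 4691/756.

6.2050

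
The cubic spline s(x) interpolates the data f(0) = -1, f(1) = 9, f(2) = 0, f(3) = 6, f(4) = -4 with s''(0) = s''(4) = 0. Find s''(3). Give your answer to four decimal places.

Write σ_i for s''(x_i). With h_i = 1, 1, 1, 1 and divided differences Δ_i = 10, -9, 6, -10, the continuity of s' gives the tridiagonal system
  1·σ_0 + 4·σ_1 + 1·σ_2 = 6(Δ_1 - Δ_0) = -114
  1·σ_1 + 4·σ_2 + 1·σ_3 = 6(Δ_2 - Δ_1) = 90
  1·σ_2 + 4·σ_3 + 1·σ_4 = 6(Δ_3 - Δ_2) = -96
Natural end conditions: σ_0 = σ_4 = 0.
Hence σ_0 = 0, σ_1 = -1083/28, σ_2 = 285/7, σ_3 = -957/28, σ_4 = 0.

-34.1786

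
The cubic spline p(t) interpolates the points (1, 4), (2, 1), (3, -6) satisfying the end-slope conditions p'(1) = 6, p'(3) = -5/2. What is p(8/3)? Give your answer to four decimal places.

-4.4352

Let M_i = p''(x_i). Step sizes h_i = 1, 1; slopes of the chords Δ_i = (y_(i+1) - y_i)/h_i = -3, -7.
  1·M_0 + 4·M_1 + 1·M_2 = 6(Δ_1 - Δ_0) = -24
Clamped end conditions give two more equations: 2h_0·M_0 + h_0·M_1 = 6(Δ_0 - p'(1)) = -54 and h_1·M_1 + 2h_1·M_2 = 6(p'(3) - Δ_1) = 27.
Solving the tridiagonal system: M_0 = -101/4, M_1 = -7/2, M_2 = 61/4.
On [2, 3], p(t) = 1 - 67/8·(t - 2) - 7/4·(t - 2)² + 25/8·(t - 2)³.
With (t - 2) = 2/3: p(8/3) = -479/108.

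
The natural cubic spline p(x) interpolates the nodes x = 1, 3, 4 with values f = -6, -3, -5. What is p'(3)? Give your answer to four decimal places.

Put M_i = p'' at the i-th knot. Here h = (2, 1) and Δ = (3/2, -2), so the interior equations h_(i-1)·M_(i-1) + 2(h_(i-1)+h_i)·M_i + h_i·M_(i+1) = 6(Δ_i − Δ_(i-1)) read
  2·M_0 + 6·M_1 + 1·M_2 = 6(Δ_1 - Δ_0) = -21
Natural end conditions: M_0 = M_2 = 0.
Forward elimination and back-substitution give M_0 = 0, M_1 = -7/2, M_2 = 0.
On [3, 4], p'(x) = b_1 + 2c_1·(x - 3) + 3d_1·(x - 3)² with b_1 = Δ_1 - h_1(2M_1 + M_2)/6 = -5/6, c_1 = M_1/2 = -7/4, d_1 = (M_2 - M_1)/(6h_1) = 7/12. So p'(3) = -5/6.

-0.8333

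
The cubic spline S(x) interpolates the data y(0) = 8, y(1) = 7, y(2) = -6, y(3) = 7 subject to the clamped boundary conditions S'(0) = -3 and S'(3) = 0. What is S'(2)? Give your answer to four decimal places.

2.6000

Let M_i = S''(x_i). Step sizes h_i = 1, 1, 1; slopes of the chords Δ_i = (y_(i+1) - y_i)/h_i = -1, -13, 13.
  1·M_0 + 4·M_1 + 1·M_2 = 6(Δ_1 - Δ_0) = -72
  1·M_1 + 4·M_2 + 1·M_3 = 6(Δ_2 - Δ_1) = 156
Clamped end conditions give two more equations: 2h_0·M_0 + h_0·M_1 = 6(Δ_0 - S'(0)) = 12 and h_2·M_2 + 2h_2·M_3 = 6(S'(3) - Δ_2) = -78.
Solving the tridiagonal system: M_0 = 134/5, M_1 = -208/5, M_2 = 338/5, M_3 = -364/5.
On [2, 3], S'(x) = b_2 + 2c_2·(x - 2) + 3d_2·(x - 2)² with b_2 = Δ_2 - h_2(2M_2 + M_3)/6 = 13/5, c_2 = M_2/2 = 169/5, d_2 = (M_3 - M_2)/(6h_2) = -117/5. So S'(2) = 13/5.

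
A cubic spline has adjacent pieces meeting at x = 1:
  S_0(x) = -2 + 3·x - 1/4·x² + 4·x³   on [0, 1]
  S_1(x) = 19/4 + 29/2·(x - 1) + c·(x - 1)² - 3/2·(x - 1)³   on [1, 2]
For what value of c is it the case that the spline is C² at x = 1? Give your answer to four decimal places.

11.7500

S_0''(x) = -1/2 + 24·x, so S_0''(1) = 47/2. On the right, S_1''(1) = 2c, so c = 47/4.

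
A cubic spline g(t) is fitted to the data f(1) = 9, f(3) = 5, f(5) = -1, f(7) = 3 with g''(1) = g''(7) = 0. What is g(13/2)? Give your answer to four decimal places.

1.3438

Put m_i = g'' at the i-th knot. Here h = (2, 2, 2) and Δ = (-2, -3, 2), so the interior equations h_(i-1)·m_(i-1) + 2(h_(i-1)+h_i)·m_i + h_i·m_(i+1) = 6(Δ_i − Δ_(i-1)) read
  2·m_0 + 8·m_1 + 2·m_2 = 6(Δ_1 - Δ_0) = -6
  2·m_1 + 8·m_2 + 2·m_3 = 6(Δ_2 - Δ_1) = 30
Natural end conditions: m_0 = m_3 = 0.
Solving the tridiagonal system: m_0 = 0, m_1 = -9/5, m_2 = 21/5, m_3 = 0.
On [5, 7], g(t) = -1 - 4/5·(t - 5) + 21/10·(t - 5)² - 7/20·(t - 5)³.
With (t - 5) = 3/2: g(13/2) = 43/32.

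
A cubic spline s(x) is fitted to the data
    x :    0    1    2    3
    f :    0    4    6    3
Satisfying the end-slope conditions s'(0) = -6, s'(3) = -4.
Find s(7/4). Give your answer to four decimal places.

6.1719

Write m_i for s''(x_i). With h_i = 1, 1, 1 and divided differences Δ_i = 4, 2, -3, the continuity of s' gives the tridiagonal system
  1·m_0 + 4·m_1 + 1·m_2 = 6(Δ_1 - Δ_0) = -12
  1·m_1 + 4·m_2 + 1·m_3 = 6(Δ_2 - Δ_1) = -30
Clamped end conditions give two more equations: 2h_0·m_0 + h_0·m_1 = 6(Δ_0 - s'(0)) = 60 and h_2·m_2 + 2h_2·m_3 = 6(s'(3) - Δ_2) = -6.
Solving the tridiagonal system: m_0 = 106/3, m_1 = -32/3, m_2 = -14/3, m_3 = -2/3.
On [1, 2], s(x) = 4 + 19/3·(x - 1) - 16/3·(x - 1)² + 1·(x - 1)³.
With (x - 1) = 3/4: s(7/4) = 395/64.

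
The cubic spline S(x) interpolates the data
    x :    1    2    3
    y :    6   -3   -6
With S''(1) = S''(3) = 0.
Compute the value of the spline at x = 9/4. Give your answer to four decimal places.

-4.2422

With M_i denoting the second derivative at x_i, h_i = 1, 1, and Δ_i = (y_(i+1) − y_i)/h_i = -9, -3:
  1·M_0 + 4·M_1 + 1·M_2 = 6(Δ_1 - Δ_0) = 36
Natural end conditions: M_0 = M_2 = 0.
Forward elimination and back-substitution give M_0 = 0, M_1 = 9, M_2 = 0.
On [2, 3], S(x) = -3 - 6·(x - 2) + 9/2·(x - 2)² - 3/2·(x - 2)³.
With (x - 2) = 1/4: S(9/4) = -543/128.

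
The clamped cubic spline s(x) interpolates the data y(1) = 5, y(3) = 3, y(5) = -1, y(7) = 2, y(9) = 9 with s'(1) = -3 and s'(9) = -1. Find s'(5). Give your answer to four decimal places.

With M_i denoting the second derivative at x_i, h_i = 2, 2, 2, 2, and Δ_i = (y_(i+1) − y_i)/h_i = -1, -2, 3/2, 7/2:
  2·M_0 + 8·M_1 + 2·M_2 = 6(Δ_1 - Δ_0) = -6
  2·M_1 + 8·M_2 + 2·M_3 = 6(Δ_2 - Δ_1) = 21
  2·M_2 + 8·M_3 + 2·M_4 = 6(Δ_3 - Δ_2) = 12
Clamped end conditions give two more equations: 2h_0·M_0 + h_0·M_1 = 6(Δ_0 - s'(1)) = 12 and h_3·M_3 + 2h_3·M_4 = 6(s'(9) - Δ_3) = -27.
Solving the tridiagonal system: M_0 = 59/14, M_1 = -17/7, M_2 = 5/2, M_3 = 41/14, M_4 = -115/14.
On [5, 7], s'(x) = b_2 + 2c_2·(x - 5) + 3d_2·(x - 5)² with b_2 = Δ_2 - h_2(2M_2 + M_3)/6 = -8/7, c_2 = M_2/2 = 5/4, d_2 = (M_3 - M_2)/(6h_2) = 1/28. So s'(5) = -8/7.

-1.1429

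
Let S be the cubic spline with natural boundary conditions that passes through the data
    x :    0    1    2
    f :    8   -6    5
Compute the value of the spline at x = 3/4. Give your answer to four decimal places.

Let M_i = S''(x_i). Step sizes h_i = 1, 1; slopes of the chords Δ_i = (y_(i+1) - y_i)/h_i = -14, 11.
  1·M_0 + 4·M_1 + 1·M_2 = 6(Δ_1 - Δ_0) = 150
Natural end conditions: M_0 = M_2 = 0.
Hence M_0 = 0, M_1 = 75/2, M_2 = 0.
On [0, 1], S(x) = 8 - 81/4·x + 0·x² + 25/4·x³.
With x = 3/4: S(3/4) = -1165/256.

-4.5508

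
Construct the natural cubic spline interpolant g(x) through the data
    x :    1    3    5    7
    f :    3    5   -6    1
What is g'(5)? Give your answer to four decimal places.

Put m_i = g'' at the i-th knot. Here h = (2, 2, 2) and Δ = (1, -11/2, 7/2), so the interior equations h_(i-1)·m_(i-1) + 2(h_(i-1)+h_i)·m_i + h_i·m_(i+1) = 6(Δ_i − Δ_(i-1)) read
  2·m_0 + 8·m_1 + 2·m_2 = 6(Δ_1 - Δ_0) = -39
  2·m_1 + 8·m_2 + 2·m_3 = 6(Δ_2 - Δ_1) = 54
Natural end conditions: m_0 = m_3 = 0.
Solving: m_0 = 0, m_1 = -7, m_2 = 17/2, m_3 = 0.
On [5, 7], g'(x) = b_2 + 2c_2·(x - 5) + 3d_2·(x - 5)² with b_2 = Δ_2 - h_2(2m_2 + m_3)/6 = -13/6, c_2 = m_2/2 = 17/4, d_2 = (m_3 - m_2)/(6h_2) = -17/24. So g'(5) = -13/6.

-2.1667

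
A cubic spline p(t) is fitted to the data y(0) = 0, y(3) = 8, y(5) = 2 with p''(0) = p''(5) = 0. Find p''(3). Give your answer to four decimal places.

-3.4000

Let m_i = p''(x_i). Step sizes h_i = 3, 2; slopes of the chords Δ_i = (y_(i+1) - y_i)/h_i = 8/3, -3.
  3·m_0 + 10·m_1 + 2·m_2 = 6(Δ_1 - Δ_0) = -34
Natural end conditions: m_0 = m_2 = 0.
Hence m_0 = 0, m_1 = -17/5, m_2 = 0.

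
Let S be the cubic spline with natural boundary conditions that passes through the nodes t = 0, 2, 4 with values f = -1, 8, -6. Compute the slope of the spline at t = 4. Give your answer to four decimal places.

Put m_i = S'' at the i-th knot. Here h = (2, 2) and Δ = (9/2, -7), so the interior equations h_(i-1)·m_(i-1) + 2(h_(i-1)+h_i)·m_i + h_i·m_(i+1) = 6(Δ_i − Δ_(i-1)) read
  2·m_0 + 8·m_1 + 2·m_2 = 6(Δ_1 - Δ_0) = -69
Natural end conditions: m_0 = m_2 = 0.
Solving: m_0 = 0, m_1 = -69/8, m_2 = 0.
On [2, 4], S'(t) = b_1 + 2c_1·(t - 2) + 3d_1·(t - 2)² with b_1 = Δ_1 - h_1(2m_1 + m_2)/6 = -5/4, c_1 = m_1/2 = -69/16, d_1 = (m_2 - m_1)/(6h_1) = 23/32. So S'(4) = -79/8.

-9.8750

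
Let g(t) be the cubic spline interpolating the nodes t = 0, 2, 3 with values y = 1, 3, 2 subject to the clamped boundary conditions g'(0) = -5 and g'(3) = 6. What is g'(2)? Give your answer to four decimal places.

Put σ_i = g'' at the i-th knot. Here h = (2, 1) and Δ = (1, -1), so the interior equations h_(i-1)·σ_(i-1) + 2(h_(i-1)+h_i)·σ_i + h_i·σ_(i+1) = 6(Δ_i − Δ_(i-1)) read
  2·σ_0 + 6·σ_1 + 1·σ_2 = 6(Δ_1 - Δ_0) = -12
Clamped end conditions give two more equations: 2h_0·σ_0 + h_0·σ_1 = 6(Δ_0 - g'(0)) = 36 and h_1·σ_1 + 2h_1·σ_2 = 6(g'(3) - Δ_1) = 42.
Hence σ_0 = 44/3, σ_1 = -34/3, σ_2 = 80/3.
On [2, 3], g'(t) = b_1 + 2c_1·(t - 2) + 3d_1·(t - 2)² with b_1 = Δ_1 - h_1(2σ_1 + σ_2)/6 = -5/3, c_1 = σ_1/2 = -17/3, d_1 = (σ_2 - σ_1)/(6h_1) = 19/3. So g'(2) = -5/3.

-1.6667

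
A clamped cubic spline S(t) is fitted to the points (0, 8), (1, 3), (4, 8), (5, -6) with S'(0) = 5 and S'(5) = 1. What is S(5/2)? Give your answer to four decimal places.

Put σ_i = S'' at the i-th knot. Here h = (1, 3, 1) and Δ = (-5, 5/3, -14), so the interior equations h_(i-1)·σ_(i-1) + 2(h_(i-1)+h_i)·σ_i + h_i·σ_(i+1) = 6(Δ_i − Δ_(i-1)) read
  1·σ_0 + 8·σ_1 + 3·σ_2 = 6(Δ_1 - Δ_0) = 40
  3·σ_1 + 8·σ_2 + 1·σ_3 = 6(Δ_2 - Δ_1) = -94
Clamped end conditions give two more equations: 2h_0·σ_0 + h_0·σ_1 = 6(Δ_0 - S'(0)) = -60 and h_2·σ_2 + 2h_2·σ_3 = 6(S'(5) - Δ_2) = 90.
Solving: σ_0 = -2518/63, σ_1 = 1256/63, σ_2 = -1670/63, σ_3 = 3670/63.
On [1, 4], S(t) = 3 - 316/63·(t - 1) + 628/63·(t - 1)² - 209/81·(t - 1)³.
With (t - 1) = 3/2: S(5/2) = 515/56.

9.1964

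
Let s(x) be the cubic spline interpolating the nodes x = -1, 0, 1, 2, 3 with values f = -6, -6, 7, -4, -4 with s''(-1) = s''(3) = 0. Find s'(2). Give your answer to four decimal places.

-9.7857

With M_i denoting the second derivative at x_i, h_i = 1, 1, 1, 1, and Δ_i = (y_(i+1) − y_i)/h_i = 0, 13, -11, 0:
  1·M_0 + 4·M_1 + 1·M_2 = 6(Δ_1 - Δ_0) = 78
  1·M_1 + 4·M_2 + 1·M_3 = 6(Δ_2 - Δ_1) = -144
  1·M_2 + 4·M_3 + 1·M_4 = 6(Δ_3 - Δ_2) = 66
Natural end conditions: M_0 = M_4 = 0.
Solving the tridiagonal system: M_0 = 0, M_1 = 453/14, M_2 = -360/7, M_3 = 411/14, M_4 = 0.
On [2, 3], s'(x) = b_3 + 2c_3·(x - 2) + 3d_3·(x - 2)² with b_3 = Δ_3 - h_3(2M_3 + M_4)/6 = -137/14, c_3 = M_3/2 = 411/28, d_3 = (M_4 - M_3)/(6h_3) = -137/28. So s'(2) = -137/14.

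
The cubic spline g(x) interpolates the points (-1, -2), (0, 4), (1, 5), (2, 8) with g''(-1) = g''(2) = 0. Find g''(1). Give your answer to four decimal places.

5.2000

Write m_i for g''(x_i). With h_i = 1, 1, 1 and divided differences Δ_i = 6, 1, 3, the continuity of g' gives the tridiagonal system
  1·m_0 + 4·m_1 + 1·m_2 = 6(Δ_1 - Δ_0) = -30
  1·m_1 + 4·m_2 + 1·m_3 = 6(Δ_2 - Δ_1) = 12
Natural end conditions: m_0 = m_3 = 0.
Forward elimination and back-substitution give m_0 = 0, m_1 = -44/5, m_2 = 26/5, m_3 = 0.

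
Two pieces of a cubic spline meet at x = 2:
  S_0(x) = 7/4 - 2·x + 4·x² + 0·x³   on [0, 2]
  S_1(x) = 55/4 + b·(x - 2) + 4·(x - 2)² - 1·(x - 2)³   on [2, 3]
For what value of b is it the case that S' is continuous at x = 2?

S_0'(x) = -2 + 8·x + 0·x², so S_0'(2) = 14. On the right, S_1'(2) = b, so b = 14.

14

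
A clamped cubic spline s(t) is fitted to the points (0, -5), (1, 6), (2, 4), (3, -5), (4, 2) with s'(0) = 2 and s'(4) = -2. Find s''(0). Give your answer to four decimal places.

40.0357

Write M_i for s''(x_i). With h_i = 1, 1, 1, 1 and divided differences Δ_i = 11, -2, -9, 7, the continuity of s' gives the tridiagonal system
  1·M_0 + 4·M_1 + 1·M_2 = 6(Δ_1 - Δ_0) = -78
  1·M_1 + 4·M_2 + 1·M_3 = 6(Δ_2 - Δ_1) = -42
  1·M_2 + 4·M_3 + 1·M_4 = 6(Δ_3 - Δ_2) = 96
Clamped end conditions give two more equations: 2h_0·M_0 + h_0·M_1 = 6(Δ_0 - s'(0)) = 54 and h_3·M_3 + 2h_3·M_4 = 6(s'(4) - Δ_3) = -54.
Solving: M_0 = 1121/28, M_1 = -365/14, M_2 = -55/4, M_3 = 547/14, M_4 = -1303/28.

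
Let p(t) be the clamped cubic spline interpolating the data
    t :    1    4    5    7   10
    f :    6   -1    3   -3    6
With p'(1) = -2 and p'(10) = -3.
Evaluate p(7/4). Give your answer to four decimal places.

3.5980

Let M_i = p''(x_i). Step sizes h_i = 3, 1, 2, 3; slopes of the chords Δ_i = (y_(i+1) - y_i)/h_i = -7/3, 4, -3, 3.
  3·M_0 + 8·M_1 + 1·M_2 = 6(Δ_1 - Δ_0) = 38
  1·M_1 + 6·M_2 + 2·M_3 = 6(Δ_2 - Δ_1) = -42
  2·M_2 + 10·M_3 + 3·M_4 = 6(Δ_3 - Δ_2) = 36
Clamped end conditions give two more equations: 2h_0·M_0 + h_0·M_1 = 6(Δ_0 - p'(1)) = -2 and h_3·M_3 + 2h_3·M_4 = 6(p'(10) - Δ_3) = -36.
Forward elimination and back-substitution give M_0 = -416/99, M_1 = 766/99, M_2 = -1118/99, M_3 = 892/99, M_4 = -1040/99.
On [1, 4], p(t) = 6 - 2·(t - 1) - 208/99·(t - 1)² + 197/297·(t - 1)³.
With (t - 1) = 3/4: p(7/4) = 2533/704.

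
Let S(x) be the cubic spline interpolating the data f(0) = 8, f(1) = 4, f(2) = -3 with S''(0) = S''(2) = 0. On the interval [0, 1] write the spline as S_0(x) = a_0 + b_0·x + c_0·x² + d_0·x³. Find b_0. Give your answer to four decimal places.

-3.2500

With M_i denoting the second derivative at x_i, h_i = 1, 1, and Δ_i = (y_(i+1) − y_i)/h_i = -4, -7:
  1·M_0 + 4·M_1 + 1·M_2 = 6(Δ_1 - Δ_0) = -18
Natural end conditions: M_0 = M_2 = 0.
Solving: M_0 = 0, M_1 = -9/2, M_2 = 0.
On [0, 1], with S_0(x) = a_0 + b_0·x + c_0·x² + d_0·x³: c_0 = M_0/2 = 0, d_0 = (M_1 - M_0)/(6h_0) = -3/4, b_0 = Δ_0 - h_0(2M_0 + M_1)/6 = -13/4.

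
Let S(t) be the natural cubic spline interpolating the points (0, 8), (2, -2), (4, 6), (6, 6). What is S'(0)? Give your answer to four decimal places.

Write M_i for S''(x_i). With h_i = 2, 2, 2 and divided differences Δ_i = -5, 4, 0, the continuity of S' gives the tridiagonal system
  2·M_0 + 8·M_1 + 2·M_2 = 6(Δ_1 - Δ_0) = 54
  2·M_1 + 8·M_2 + 2·M_3 = 6(Δ_2 - Δ_1) = -24
Natural end conditions: M_0 = M_3 = 0.
Hence M_0 = 0, M_1 = 8, M_2 = -5, M_3 = 0.
On [0, 2], S'(t) = b_0 + 2c_0·t + 3d_0·t² with b_0 = Δ_0 - h_0(2M_0 + M_1)/6 = -23/3, c_0 = M_0/2 = 0, d_0 = (M_1 - M_0)/(6h_0) = 2/3. So S'(0) = -23/3.

-7.6667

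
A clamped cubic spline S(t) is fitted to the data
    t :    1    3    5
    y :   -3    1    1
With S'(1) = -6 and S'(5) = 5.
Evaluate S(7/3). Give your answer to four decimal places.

Put M_i = S'' at the i-th knot. Here h = (2, 2) and Δ = (2, 0), so the interior equations h_(i-1)·M_(i-1) + 2(h_(i-1)+h_i)·M_i + h_i·M_(i+1) = 6(Δ_i − Δ_(i-1)) read
  2·M_0 + 8·M_1 + 2·M_2 = 6(Δ_1 - Δ_0) = -12
Clamped end conditions give two more equations: 2h_0·M_0 + h_0·M_1 = 6(Δ_0 - S'(1)) = 48 and h_1·M_1 + 2h_1·M_2 = 6(S'(5) - Δ_1) = 30.
Forward elimination and back-substitution give M_0 = 65/4, M_1 = -17/2, M_2 = 47/4.
On [1, 3], S(t) = -3 - 6·(t - 1) + 65/8·(t - 1)² - 33/16·(t - 1)³.
With (t - 1) = 4/3: S(7/3) = -13/9.

-1.4444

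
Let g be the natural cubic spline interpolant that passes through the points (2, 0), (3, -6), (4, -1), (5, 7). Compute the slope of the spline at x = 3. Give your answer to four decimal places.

-0.5333

Put σ_i = g'' at the i-th knot. Here h = (1, 1, 1) and Δ = (-6, 5, 8), so the interior equations h_(i-1)·σ_(i-1) + 2(h_(i-1)+h_i)·σ_i + h_i·σ_(i+1) = 6(Δ_i − Δ_(i-1)) read
  1·σ_0 + 4·σ_1 + 1·σ_2 = 6(Δ_1 - Δ_0) = 66
  1·σ_1 + 4·σ_2 + 1·σ_3 = 6(Δ_2 - Δ_1) = 18
Natural end conditions: σ_0 = σ_3 = 0.
Solving: σ_0 = 0, σ_1 = 82/5, σ_2 = 2/5, σ_3 = 0.
On [3, 4], g'(x) = b_1 + 2c_1·(x - 3) + 3d_1·(x - 3)² with b_1 = Δ_1 - h_1(2σ_1 + σ_2)/6 = -8/15, c_1 = σ_1/2 = 41/5, d_1 = (σ_2 - σ_1)/(6h_1) = -8/3. So g'(3) = -8/15.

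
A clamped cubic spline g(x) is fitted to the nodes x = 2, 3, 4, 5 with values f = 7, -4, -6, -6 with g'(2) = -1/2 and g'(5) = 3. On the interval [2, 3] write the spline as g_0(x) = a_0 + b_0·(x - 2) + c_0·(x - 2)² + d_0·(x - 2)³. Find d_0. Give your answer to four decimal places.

Put M_i = g'' at the i-th knot. Here h = (1, 1, 1) and Δ = (-11, -2, 0), so the interior equations h_(i-1)·M_(i-1) + 2(h_(i-1)+h_i)·M_i + h_i·M_(i+1) = 6(Δ_i − Δ_(i-1)) read
  1·M_0 + 4·M_1 + 1·M_2 = 6(Δ_1 - Δ_0) = 54
  1·M_1 + 4·M_2 + 1·M_3 = 6(Δ_2 - Δ_1) = 12
Clamped end conditions give two more equations: 2h_0·M_0 + h_0·M_1 = 6(Δ_0 - g'(2)) = -63 and h_2·M_2 + 2h_2·M_3 = 6(g'(5) - Δ_2) = 18.
Solving: M_0 = -134/3, M_1 = 79/3, M_2 = -20/3, M_3 = 37/3.
On [2, 3], with g_0(x) = a_0 + b_0·(x - 2) + c_0·(x - 2)² + d_0·(x - 2)³: c_0 = M_0/2 = -67/3, d_0 = (M_1 - M_0)/(6h_0) = 71/6, b_0 = Δ_0 - h_0(2M_0 + M_1)/6 = -1/2.

11.8333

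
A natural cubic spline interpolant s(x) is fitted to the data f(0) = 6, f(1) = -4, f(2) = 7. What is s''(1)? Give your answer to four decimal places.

31.5000

Let M_i = s''(x_i). Step sizes h_i = 1, 1; slopes of the chords Δ_i = (y_(i+1) - y_i)/h_i = -10, 11.
  1·M_0 + 4·M_1 + 1·M_2 = 6(Δ_1 - Δ_0) = 126
Natural end conditions: M_0 = M_2 = 0.
Forward elimination and back-substitution give M_0 = 0, M_1 = 63/2, M_2 = 0.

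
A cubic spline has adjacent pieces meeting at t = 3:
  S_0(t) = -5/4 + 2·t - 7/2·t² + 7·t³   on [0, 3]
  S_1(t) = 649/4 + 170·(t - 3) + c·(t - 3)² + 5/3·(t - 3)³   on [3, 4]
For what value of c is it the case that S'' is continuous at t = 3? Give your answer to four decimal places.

S_0''(t) = -7 + 42·t, so S_0''(3) = 119. On the right, S_1''(3) = 2c, so c = 119/2.

59.5000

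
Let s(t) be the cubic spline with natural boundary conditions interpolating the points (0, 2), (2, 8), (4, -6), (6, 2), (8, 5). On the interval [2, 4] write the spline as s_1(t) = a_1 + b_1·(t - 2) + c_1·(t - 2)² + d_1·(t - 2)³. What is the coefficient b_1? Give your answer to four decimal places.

-4.0179

Write M_i for s''(x_i). With h_i = 2, 2, 2, 2 and divided differences Δ_i = 3, -7, 4, 3/2, the continuity of s' gives the tridiagonal system
  2·M_0 + 8·M_1 + 2·M_2 = 6(Δ_1 - Δ_0) = -60
  2·M_1 + 8·M_2 + 2·M_3 = 6(Δ_2 - Δ_1) = 66
  2·M_2 + 8·M_3 + 2·M_4 = 6(Δ_3 - Δ_2) = -15
Natural end conditions: M_0 = M_4 = 0.
Forward elimination and back-substitution give M_0 = 0, M_1 = -1179/112, M_2 = 339/28, M_3 = -549/112, M_4 = 0.
On [2, 4], with s_1(t) = a_1 + b_1·(t - 2) + c_1·(t - 2)² + d_1·(t - 2)³: c_1 = M_1/2 = -1179/224, d_1 = (M_2 - M_1)/(6h_1) = 845/448, b_1 = Δ_1 - h_1(2M_1 + M_2)/6 = -225/56.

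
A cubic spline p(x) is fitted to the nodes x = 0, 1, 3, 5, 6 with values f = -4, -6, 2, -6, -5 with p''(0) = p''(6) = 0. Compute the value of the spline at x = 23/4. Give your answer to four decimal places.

-5.5820

With m_i denoting the second derivative at x_i, h_i = 1, 2, 2, 1, and Δ_i = (y_(i+1) − y_i)/h_i = -2, 4, -4, 1:
  1·m_0 + 6·m_1 + 2·m_2 = 6(Δ_1 - Δ_0) = 36
  2·m_1 + 8·m_2 + 2·m_3 = 6(Δ_2 - Δ_1) = -48
  2·m_2 + 6·m_3 + 1·m_4 = 6(Δ_3 - Δ_2) = 30
Natural end conditions: m_0 = m_4 = 0.
Solving: m_0 = 0, m_1 = 19/2, m_2 = -21/2, m_3 = 17/2, m_4 = 0.
On [5, 6], p(x) = -6 - 11/6·(x - 5) + 17/4·(x - 5)² - 17/12·(x - 5)³.
With (x - 5) = 3/4: p(23/4) = -1429/256.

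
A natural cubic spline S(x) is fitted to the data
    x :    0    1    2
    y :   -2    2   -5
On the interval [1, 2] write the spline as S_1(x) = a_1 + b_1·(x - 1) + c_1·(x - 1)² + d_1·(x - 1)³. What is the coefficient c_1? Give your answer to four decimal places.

Write m_i for S''(x_i). With h_i = 1, 1 and divided differences Δ_i = 4, -7, the continuity of S' gives the tridiagonal system
  1·m_0 + 4·m_1 + 1·m_2 = 6(Δ_1 - Δ_0) = -66
Natural end conditions: m_0 = m_2 = 0.
Solving the tridiagonal system: m_0 = 0, m_1 = -33/2, m_2 = 0.
On [1, 2], with S_1(x) = a_1 + b_1·(x - 1) + c_1·(x - 1)² + d_1·(x - 1)³: c_1 = m_1/2 = -33/4, d_1 = (m_2 - m_1)/(6h_1) = 11/4, b_1 = Δ_1 - h_1(2m_1 + m_2)/6 = -3/2.

-8.2500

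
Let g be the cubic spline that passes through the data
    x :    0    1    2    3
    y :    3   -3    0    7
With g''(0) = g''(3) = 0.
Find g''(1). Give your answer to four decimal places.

Write σ_i for g''(x_i). With h_i = 1, 1, 1 and divided differences Δ_i = -6, 3, 7, the continuity of g' gives the tridiagonal system
  1·σ_0 + 4·σ_1 + 1·σ_2 = 6(Δ_1 - Δ_0) = 54
  1·σ_1 + 4·σ_2 + 1·σ_3 = 6(Δ_2 - Δ_1) = 24
Natural end conditions: σ_0 = σ_3 = 0.
Solving: σ_0 = 0, σ_1 = 64/5, σ_2 = 14/5, σ_3 = 0.

12.8000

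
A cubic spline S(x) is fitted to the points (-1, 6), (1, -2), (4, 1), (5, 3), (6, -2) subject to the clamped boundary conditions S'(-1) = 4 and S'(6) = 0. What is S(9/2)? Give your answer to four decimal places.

2.9894

With σ_i denoting the second derivative at x_i, h_i = 2, 3, 1, 1, and Δ_i = (y_(i+1) − y_i)/h_i = -4, 1, 2, -5:
  2·σ_0 + 10·σ_1 + 3·σ_2 = 6(Δ_1 - Δ_0) = 30
  3·σ_1 + 8·σ_2 + 1·σ_3 = 6(Δ_2 - Δ_1) = 6
  1·σ_2 + 4·σ_3 + 1·σ_4 = 6(Δ_3 - Δ_2) = -42
Clamped end conditions give two more equations: 2h_0·σ_0 + h_0·σ_1 = 6(Δ_0 - S'(-1)) = -48 and h_3·σ_3 + 2h_3·σ_4 = 6(S'(6) - Δ_3) = 30.
Hence σ_0 = -700/47, σ_1 = 272/47, σ_2 = 30/47, σ_3 = -774/47, σ_4 = 1092/47.
On [4, 5], S(x) = 1 + 213/47·(x - 4) + 15/47·(x - 4)² - 134/47·(x - 4)³.
With (x - 4) = 1/2: S(9/2) = 281/94.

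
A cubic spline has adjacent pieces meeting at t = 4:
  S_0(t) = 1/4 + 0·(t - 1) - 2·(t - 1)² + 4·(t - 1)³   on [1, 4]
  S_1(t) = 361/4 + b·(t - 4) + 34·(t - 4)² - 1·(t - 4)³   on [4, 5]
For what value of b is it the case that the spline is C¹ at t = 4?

S_0'(t) = 0 - 4·(t - 1) + 12·(t - 1)², so S_0'(4) = 96. On the right, S_1'(4) = b, so b = 96.

96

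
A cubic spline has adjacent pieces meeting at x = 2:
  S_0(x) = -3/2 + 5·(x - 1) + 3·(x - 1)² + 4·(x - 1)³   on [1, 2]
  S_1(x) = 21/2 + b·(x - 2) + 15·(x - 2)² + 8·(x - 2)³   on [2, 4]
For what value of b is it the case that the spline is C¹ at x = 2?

S_0'(x) = 5 + 6·(x - 1) + 12·(x - 1)², so S_0'(2) = 23. On the right, S_1'(2) = b, so b = 23.

23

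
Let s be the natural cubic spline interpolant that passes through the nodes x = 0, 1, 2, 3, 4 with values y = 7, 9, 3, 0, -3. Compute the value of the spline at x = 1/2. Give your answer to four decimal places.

Let σ_i = s''(x_i). Step sizes h_i = 1, 1, 1, 1; slopes of the chords Δ_i = (y_(i+1) - y_i)/h_i = 2, -6, -3, -3.
  1·σ_0 + 4·σ_1 + 1·σ_2 = 6(Δ_1 - Δ_0) = -48
  1·σ_1 + 4·σ_2 + 1·σ_3 = 6(Δ_2 - Δ_1) = 18
  1·σ_2 + 4·σ_3 + 1·σ_4 = 6(Δ_3 - Δ_2) = 0
Natural end conditions: σ_0 = σ_4 = 0.
Solving the tridiagonal system: σ_0 = 0, σ_1 = -99/7, σ_2 = 60/7, σ_3 = -15/7, σ_4 = 0.
On [0, 1], s(x) = 7 + 61/14·x + 0·x² - 33/14·x³.
With x = 1/2: s(1/2) = 995/112.

8.8839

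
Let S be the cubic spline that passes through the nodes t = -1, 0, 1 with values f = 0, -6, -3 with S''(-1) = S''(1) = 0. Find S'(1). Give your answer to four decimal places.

With M_i denoting the second derivative at x_i, h_i = 1, 1, and Δ_i = (y_(i+1) − y_i)/h_i = -6, 3:
  1·M_0 + 4·M_1 + 1·M_2 = 6(Δ_1 - Δ_0) = 54
Natural end conditions: M_0 = M_2 = 0.
Forward elimination and back-substitution give M_0 = 0, M_1 = 27/2, M_2 = 0.
On [0, 1], S'(t) = b_1 + 2c_1·t + 3d_1·t² with b_1 = Δ_1 - h_1(2M_1 + M_2)/6 = -3/2, c_1 = M_1/2 = 27/4, d_1 = (M_2 - M_1)/(6h_1) = -9/4. So S'(1) = 21/4.

5.2500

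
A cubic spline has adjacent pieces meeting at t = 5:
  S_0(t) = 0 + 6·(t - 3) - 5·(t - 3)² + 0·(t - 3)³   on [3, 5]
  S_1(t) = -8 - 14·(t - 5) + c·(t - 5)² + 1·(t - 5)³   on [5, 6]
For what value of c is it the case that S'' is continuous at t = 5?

-5

S_0''(t) = -10 + 0·(t - 3), so S_0''(5) = -10. On the right, S_1''(5) = 2c, so c = -5.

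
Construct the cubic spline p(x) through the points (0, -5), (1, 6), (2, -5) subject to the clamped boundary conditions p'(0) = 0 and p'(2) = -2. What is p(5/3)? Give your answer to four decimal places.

With M_i denoting the second derivative at x_i, h_i = 1, 1, and Δ_i = (y_(i+1) − y_i)/h_i = 11, -11:
  1·M_0 + 4·M_1 + 1·M_2 = 6(Δ_1 - Δ_0) = -132
Clamped end conditions give two more equations: 2h_0·M_0 + h_0·M_1 = 6(Δ_0 - p'(0)) = 66 and h_1·M_1 + 2h_1·M_2 = 6(p'(2) - Δ_1) = 54.
Hence M_0 = 65, M_1 = -64, M_2 = 59.
On [1, 2], p(x) = 6 + 1/2·(x - 1) - 32·(x - 1)² + 41/2·(x - 1)³.
With (x - 1) = 2/3: p(5/3) = -49/27.

-1.8148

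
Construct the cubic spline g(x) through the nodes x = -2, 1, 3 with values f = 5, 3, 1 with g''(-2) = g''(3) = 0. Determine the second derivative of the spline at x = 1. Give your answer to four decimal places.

-0.2000

Write M_i for g''(x_i). With h_i = 3, 2 and divided differences Δ_i = -2/3, -1, the continuity of g' gives the tridiagonal system
  3·M_0 + 10·M_1 + 2·M_2 = 6(Δ_1 - Δ_0) = -2
Natural end conditions: M_0 = M_2 = 0.
Solving: M_0 = 0, M_1 = -1/5, M_2 = 0.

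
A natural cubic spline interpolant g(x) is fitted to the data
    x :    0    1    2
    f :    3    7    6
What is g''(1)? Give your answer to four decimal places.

Put M_i = g'' at the i-th knot. Here h = (1, 1) and Δ = (4, -1), so the interior equations h_(i-1)·M_(i-1) + 2(h_(i-1)+h_i)·M_i + h_i·M_(i+1) = 6(Δ_i − Δ_(i-1)) read
  1·M_0 + 4·M_1 + 1·M_2 = 6(Δ_1 - Δ_0) = -30
Natural end conditions: M_0 = M_2 = 0.
Forward elimination and back-substitution give M_0 = 0, M_1 = -15/2, M_2 = 0.

-7.5000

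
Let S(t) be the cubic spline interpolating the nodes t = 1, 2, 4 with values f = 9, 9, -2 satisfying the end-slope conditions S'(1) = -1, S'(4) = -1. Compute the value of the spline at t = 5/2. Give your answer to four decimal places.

With σ_i denoting the second derivative at x_i, h_i = 1, 2, and Δ_i = (y_(i+1) − y_i)/h_i = 0, -11/2:
  1·σ_0 + 6·σ_1 + 2·σ_2 = 6(Δ_1 - Δ_0) = -33
Clamped end conditions give two more equations: 2h_0·σ_0 + h_0·σ_1 = 6(Δ_0 - S'(1)) = 6 and h_1·σ_1 + 2h_1·σ_2 = 6(S'(4) - Δ_1) = 27.
Solving: σ_0 = 17/2, σ_1 = -11, σ_2 = 49/4.
On [2, 4], S(t) = 9 - 9/4·(t - 2) - 11/2·(t - 2)² + 31/16·(t - 2)³.
With (t - 2) = 1/2: S(5/2) = 863/128.

6.7422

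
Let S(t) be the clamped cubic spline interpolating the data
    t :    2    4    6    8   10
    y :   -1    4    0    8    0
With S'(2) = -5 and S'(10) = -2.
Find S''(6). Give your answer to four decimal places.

9.5625

Put m_i = S'' at the i-th knot. Here h = (2, 2, 2, 2) and Δ = (5/2, -2, 4, -4), so the interior equations h_(i-1)·m_(i-1) + 2(h_(i-1)+h_i)·m_i + h_i·m_(i+1) = 6(Δ_i − Δ_(i-1)) read
  2·m_0 + 8·m_1 + 2·m_2 = 6(Δ_1 - Δ_0) = -27
  2·m_1 + 8·m_2 + 2·m_3 = 6(Δ_2 - Δ_1) = 36
  2·m_2 + 8·m_3 + 2·m_4 = 6(Δ_3 - Δ_2) = -48
Clamped end conditions give two more equations: 2h_0·m_0 + h_0·m_1 = 6(Δ_0 - S'(2)) = 45 and h_3·m_3 + 2h_3·m_4 = 6(S'(10) - Δ_3) = 12.
Solving the tridiagonal system: m_0 = 1809/112, m_1 = -549/56, m_2 = 153/16, m_3 = -585/56, m_4 = 921/112.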